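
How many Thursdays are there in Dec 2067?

Dec 1, 2067 is a Thursday; the first Thursday on or after it is Dec 1, 2067.
From Dec 1, 2067 to Dec 31, 2067 is 31 − 1 = 30 days.
30 ÷ 7 = 4 full weeks with remainder 2, so 4 more Thursdays after the first → 5.

5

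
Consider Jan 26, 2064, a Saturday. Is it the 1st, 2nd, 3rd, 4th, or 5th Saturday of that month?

Day 26 falls in week ⌈26/7⌉ of the month.
Days 1–7 hold the 1st Saturday, 8–14 the 2nd, 15–21 the 3rd, 22–28 the 4th, 29–31 the 5th.
26 is in the range for the 4th.

4th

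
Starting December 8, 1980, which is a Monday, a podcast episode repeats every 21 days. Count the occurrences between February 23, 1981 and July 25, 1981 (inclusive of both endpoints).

7

Occurrences land 21·i days after December 8, 1980 for i = 0, 1, 2, …
February 23, 1981 is 77 days after the start; 77 ÷ 21 = 3 remainder 14; since the remainder is 14, round up to i = 4. First occurrence in the window: #5 on March 2, 1981 (4×21 = 84 days in).
July 25, 1981 is 229 days after the start; 229 ÷ 21 = 10 remainder 19. Last occurrence in the window: #11 on July 6, 1981.
Occurrences #5 through #11: 7 in total.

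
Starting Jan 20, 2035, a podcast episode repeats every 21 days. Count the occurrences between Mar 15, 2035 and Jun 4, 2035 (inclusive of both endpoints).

4

Occurrences land 21·i days after Jan 20, 2035 for i = 0, 1, 2, …
Mar 15, 2035 is 54 days after the start; 54 ÷ 21 = 2 remainder 12; since the remainder is 12, round up to i = 3. First occurrence in the window: #4 on Mar 24, 2035 (3×21 = 63 days in).
Jun 4, 2035 is 135 days after the start; 135 ÷ 21 = 6 remainder 9. Last occurrence in the window: #7 on May 26, 2035.
Occurrences #4 through #7: 4 in total.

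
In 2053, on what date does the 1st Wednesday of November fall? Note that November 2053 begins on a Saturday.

November 5, 2053

November 2053 begins on a Saturday, so the first Wednesday is November 5 (4 days later).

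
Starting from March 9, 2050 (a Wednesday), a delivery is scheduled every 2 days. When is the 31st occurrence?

May 8, 2050

The 31st occurrence is 30 intervals after the first: 30 × 2 = 60 days after March 9, 2050.
March has 31 days — 22 days to the end of March leaves 38.
April has 30 days (8 left).
8 days into May → May 8, 2050.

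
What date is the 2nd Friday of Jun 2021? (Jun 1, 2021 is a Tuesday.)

Jun 11, 2021

Jun 2021 begins on a Tuesday, so the first Friday is Jun 4 (3 days later).
The 2nd Friday is 1 weeks later: 4 + 7 = 11.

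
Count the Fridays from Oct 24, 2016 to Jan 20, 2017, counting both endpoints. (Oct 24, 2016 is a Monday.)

Oct 24, 2016 is a Monday; the first Friday on or after it is Oct 28, 2016 (4 days later).
From Oct 28, 2016 to Jan 20, 2017: 3 + 30 + 31 + 20 = 84 days (rest of Oct, Nov, Dec, Jan).
84 ÷ 7 = 12 full weeks with remainder 0, so 12 more Fridays after the first → 13.

13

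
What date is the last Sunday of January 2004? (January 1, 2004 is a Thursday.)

2004-01-25

January 2004 begins on a Thursday, so the first Sunday is January 4 (3 days later).
January 2004 has 31 days. Adding weeks: 4, 11, 18, 25 — the last one ≤ 31 is the 25th.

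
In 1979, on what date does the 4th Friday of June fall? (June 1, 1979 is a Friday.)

22 June 1979

June 1979 begins on a Friday, so the first Friday is June 1.
The 4th Friday is 3 weeks later: 1 + 21 = 22.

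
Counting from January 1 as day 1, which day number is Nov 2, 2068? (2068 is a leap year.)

Days in months before Nov: 31 + 29 + 31 + 30 + 31 + 30 + 31 + 31 + 30 + 31 = 305.
Plus 2 days into Nov → day 307.

307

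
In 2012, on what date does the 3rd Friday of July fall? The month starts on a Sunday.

July 2012 begins on a Sunday, so the first Friday is July 6 (5 days later).
The 3rd Friday is 2 weeks later: 6 + 14 = 20.

July 20, 2012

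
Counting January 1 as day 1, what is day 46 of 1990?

January has 31 days (46 − 31 = 15 remain).
15 into February → February 15.

15 February 1990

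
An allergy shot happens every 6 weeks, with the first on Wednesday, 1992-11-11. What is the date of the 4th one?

The 4th occurrence is 3 intervals after the first: 3 × 42 = 126 days after 1992-11-11.
November has 30 days — 19 days to the end of November leaves 107.
December has 31 days (76 left).
January has 31 days (45 left).
February has 28 days (17 left).
17 days into March → 1993-03-17.

1993-03-17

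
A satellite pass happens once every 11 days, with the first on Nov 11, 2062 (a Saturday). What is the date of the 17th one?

May 6, 2063

The 17th occurrence is 16 intervals after the first: 16 × 11 = 176 days after Nov 11, 2062.
Nov has 30 days — 19 days to the end of Nov leaves 157.
Dec has 31 days (126 left).
Jan has 31 days (95 left).
Feb has 28 days (67 left).
Mar has 31 days (36 left).
Apr has 30 days (6 left).
6 days into May → May 6, 2063.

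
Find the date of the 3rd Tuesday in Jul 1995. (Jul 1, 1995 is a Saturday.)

Jul 18, 1995

Jul 1995 begins on a Saturday, so the first Tuesday is Jul 4 (3 days later).
The 3rd Tuesday is 2 weeks later: 4 + 14 = 18.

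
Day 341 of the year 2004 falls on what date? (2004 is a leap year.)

January has 31 days (341 − 31 = 310 remain).
February has 29 days (310 − 29 = 281 remain).
March has 31 days (281 − 31 = 250 remain).
April has 30 days (250 − 30 = 220 remain).
May has 31 days (220 − 31 = 189 remain).
June has 30 days (189 − 30 = 159 remain).
July has 31 days (159 − 31 = 128 remain).
August has 31 days (128 − 31 = 97 remain).
September has 30 days (97 − 30 = 67 remain).
October has 31 days (67 − 31 = 36 remain).
November has 30 days (36 − 30 = 6 remain).
6 into December → December 6.

2004-12-06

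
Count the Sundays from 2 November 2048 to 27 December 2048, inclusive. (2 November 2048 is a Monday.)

2 November 2048 is a Monday; the first Sunday on or after it is 8 November 2048 (6 days later).
From 8 November 2048 to 27 December 2048: 22 + 27 = 49 days (rest of November, December).
49 ÷ 7 = 7 full weeks with remainder 0, so 7 more Sundays after the first → 8.

8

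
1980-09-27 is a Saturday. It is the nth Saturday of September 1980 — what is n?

4th

Day 27 falls in week ⌈27/7⌉ of the month.
Days 1–7 hold the 1st Saturday, 8–14 the 2nd, 15–21 the 3rd, 22–28 the 4th, 29–31 the 5th.
27 is in the range for the 4th.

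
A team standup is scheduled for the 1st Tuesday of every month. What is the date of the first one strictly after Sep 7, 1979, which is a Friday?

Sep 1979 starts on a Saturday, so its 1st Tuesday is Sep 4, 1979 (3 days in).
That is not after Sep 7, 1979, so look at Oct 1979.
Oct 1979 starts on a Monday, so its 1st Tuesday is Oct 2, 1979 (1 day in).

Oct 2, 1979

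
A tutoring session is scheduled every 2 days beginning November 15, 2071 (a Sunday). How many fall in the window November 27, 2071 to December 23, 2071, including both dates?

Occurrences land 2·i days after November 15, 2071 for i = 0, 1, 2, …
November 27, 2071 is 12 days after the start; 12 ÷ 2 = 6 remainder 0. First occurrence in the window: #7 on November 27, 2071 (6×2 = 12 days in).
December 23, 2071 is 38 days after the start; 38 ÷ 2 = 19 remainder 0. Last occurrence in the window: #20 on December 23, 2071.
Occurrences #7 through #20: 14 in total.

14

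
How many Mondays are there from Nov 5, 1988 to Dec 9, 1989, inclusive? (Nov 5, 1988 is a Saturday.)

57

Nov 5, 1988 is a Saturday; the first Monday on or after it is Nov 7, 1988 (2 days later).
From Nov 7, 1988 to Dec 9, 1989: 54 + 343 = 397 days (rest of 1988, to Dec 9, 1989 in 1989).
397 ÷ 7 = 56 full weeks with remainder 5, so 56 more Mondays after the first → 57.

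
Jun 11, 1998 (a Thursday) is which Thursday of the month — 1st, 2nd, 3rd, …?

2nd

Day 11 falls in week ⌈11/7⌉ of the month.
Days 1–7 hold the 1st Thursday, 8–14 the 2nd, 15–21 the 3rd, 22–28 the 4th, 29–31 the 5th.
11 is in the range for the 2nd.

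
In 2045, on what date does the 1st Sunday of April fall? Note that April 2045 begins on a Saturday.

April 2, 2045

April 2045 begins on a Saturday, so the first Sunday is April 2 (1 day later).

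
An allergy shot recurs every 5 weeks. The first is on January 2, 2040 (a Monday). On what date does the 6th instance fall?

June 25, 2040

The 6th occurrence is 5 intervals after the first: 5 × 35 = 175 days after January 2, 2040.
January has 31 days — 29 days to the end of January leaves 146.
February has 29 days (117 left).
March has 31 days (86 left).
April has 30 days (56 left).
May has 31 days (25 left).
25 days into June → June 25, 2040.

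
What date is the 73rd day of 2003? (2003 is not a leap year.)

January has 31 days (73 − 31 = 42 remain).
February has 28 days (42 − 28 = 14 remain).
14 into March → March 14.

March 14, 2003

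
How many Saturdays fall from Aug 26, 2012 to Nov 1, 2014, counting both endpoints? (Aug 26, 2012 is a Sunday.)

114

Aug 26, 2012 is a Sunday; the first Saturday on or after it is Sep 1, 2012 (6 days later).
From Sep 1, 2012 to Nov 1, 2014: 121 + 365 + 305 = 791 days (rest of 2012, 2013, to Nov 1, 2014 in 2014).
791 ÷ 7 = 113 full weeks with remainder 0, so 113 more Saturdays after the first → 114.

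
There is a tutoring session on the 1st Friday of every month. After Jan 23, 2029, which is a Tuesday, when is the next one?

Feb 2, 2029

Jan 2029 starts on a Monday, so its 1st Friday is Jan 5, 2029 (4 days in).
That is not after Jan 23, 2029, so look at Feb 2029.
Feb 2029 starts on a Thursday, so its 1st Friday is Feb 2, 2029 (1 day in).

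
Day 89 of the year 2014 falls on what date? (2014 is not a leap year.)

30 March 2014

January has 31 days (89 − 31 = 58 remain).
February has 28 days (58 − 28 = 30 remain).
30 into March → March 30.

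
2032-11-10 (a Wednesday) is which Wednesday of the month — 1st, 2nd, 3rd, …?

Day 10 falls in week ⌈10/7⌉ of the month.
Days 1–7 hold the 1st Wednesday, 8–14 the 2nd, 15–21 the 3rd, 22–28 the 4th, 29–31 the 5th.
10 is in the range for the 2nd.

2nd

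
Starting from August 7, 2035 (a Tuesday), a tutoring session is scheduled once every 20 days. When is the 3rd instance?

The 3rd occurrence is 2 intervals after the first: 2 × 20 = 40 days after August 7, 2035.
August has 31 days — 24 days to the end of August leaves 16.
16 days into September → September 16, 2035.

September 16, 2035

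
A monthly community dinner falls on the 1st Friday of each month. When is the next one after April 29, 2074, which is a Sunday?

May 4, 2074

April 2074 starts on a Sunday, so its 1st Friday is April 6, 2074 (5 days in).
That is not after April 29, 2074, so look at May 2074.
May 2074 starts on a Tuesday, so its 1st Friday is May 4, 2074 (3 days in).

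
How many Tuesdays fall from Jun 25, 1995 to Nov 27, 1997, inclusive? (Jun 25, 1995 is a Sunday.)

Jun 25, 1995 is a Sunday; the first Tuesday on or after it is Jun 27, 1995 (2 days later).
From Jun 27, 1995 to Nov 27, 1997: 187 + 366 + 331 = 884 days (rest of 1995, 1996, to Nov 27, 1997 in 1997).
884 ÷ 7 = 126 full weeks with remainder 2, so 126 more Tuesdays after the first → 127.

127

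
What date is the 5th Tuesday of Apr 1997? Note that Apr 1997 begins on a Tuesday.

Apr 1997 begins on a Tuesday, so the first Tuesday is Apr 1.
The 5th Tuesday is 4 weeks later: 1 + 28 = 29.

Apr 29, 1997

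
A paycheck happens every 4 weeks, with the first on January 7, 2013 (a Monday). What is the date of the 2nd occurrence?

The 2nd occurrence is 1 interval after the first: 1 × 28 = 28 days after January 7, 2013.
January has 31 days — 24 days to the end of January leaves 4.
4 days into February → February 4, 2013.

February 4, 2013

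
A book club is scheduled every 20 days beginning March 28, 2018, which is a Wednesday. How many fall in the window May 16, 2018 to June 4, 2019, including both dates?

Occurrences land 20·i days after March 28, 2018 for i = 0, 1, 2, …
May 16, 2018 is 49 days after the start; 49 ÷ 20 = 2 remainder 9; since the remainder is 9, round up to i = 3. First occurrence in the window: #4 on May 27, 2018 (3×20 = 60 days in).
June 4, 2019 is 433 days after the start; 433 ÷ 20 = 21 remainder 13. Last occurrence in the window: #22 on May 22, 2019.
Occurrences #4 through #22: 19 in total.

19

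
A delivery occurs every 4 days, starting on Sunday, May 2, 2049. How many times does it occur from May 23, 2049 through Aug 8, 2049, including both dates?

Occurrences land 4·i days after May 2, 2049 for i = 0, 1, 2, …
May 23, 2049 is 21 days after the start; 21 ÷ 4 = 5 remainder 1; since the remainder is 1, round up to i = 6. First occurrence in the window: #7 on May 26, 2049 (6×4 = 24 days in).
Aug 8, 2049 is 98 days after the start; 98 ÷ 4 = 24 remainder 2. Last occurrence in the window: #25 on Aug 6, 2049.
Occurrences #7 through #25: 19 in total.

19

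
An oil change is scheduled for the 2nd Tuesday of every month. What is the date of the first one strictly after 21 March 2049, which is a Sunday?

13 April 2049

March 2049 starts on a Monday; its first Tuesday is the 2nd, so the 2nd Tuesday is the 9th — 9 March 2049.
That is not after 21 March 2049, so look at April 2049.
April 2049 starts on a Thursday; its first Tuesday is the 6th, so the 2nd Tuesday is the 13th — 13 April 2049.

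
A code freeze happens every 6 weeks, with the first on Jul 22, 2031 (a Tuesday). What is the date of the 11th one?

Sep 14, 2032

The 11th occurrence is 10 intervals after the first: 10 × 42 = 420 days after Jul 22, 2031.
Jul has 31 days — 9 days to the end of Jul leaves 411.
From end of Jul to end of 2031 is 153 days (258 left).
Jan has 31 days (227 left).
Feb has 29 days (198 left).
Mar has 31 days (167 left).
Apr has 30 days (137 left).
May has 31 days (106 left).
Jun has 30 days (76 left).
Jul has 31 days (45 left).
Aug has 31 days (14 left).
14 days into Sep → Sep 14, 2032.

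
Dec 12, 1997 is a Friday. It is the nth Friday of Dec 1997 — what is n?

Day 12 falls in week ⌈12/7⌉ of the month.
Days 1–7 hold the 1st Friday, 8–14 the 2nd, 15–21 the 3rd, 22–28 the 4th, 29–31 the 5th.
12 is in the range for the 2nd.

2nd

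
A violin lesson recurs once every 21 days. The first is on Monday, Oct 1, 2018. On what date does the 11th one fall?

The 11th occurrence is 10 intervals after the first: 10 × 21 = 210 days after Oct 1, 2018.
Oct has 31 days — 30 days to the end of Oct leaves 180.
Nov has 30 days (150 left).
Dec has 31 days (119 left).
Jan has 31 days (88 left).
Feb has 28 days (60 left).
Mar has 31 days (29 left).
29 days into Apr → Apr 29, 2019.

Apr 29, 2019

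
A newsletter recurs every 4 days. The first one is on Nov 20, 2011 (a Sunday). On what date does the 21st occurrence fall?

The 21st occurrence is 20 intervals after the first: 20 × 4 = 80 days after Nov 20, 2011.
Nov has 30 days — 10 days to the end of Nov leaves 70.
Dec has 31 days (39 left).
Jan has 31 days (8 left).
8 days into Feb → Feb 8, 2012.

Feb 8, 2012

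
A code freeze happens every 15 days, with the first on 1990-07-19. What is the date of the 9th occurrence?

1990-11-16

The 9th occurrence is 8 intervals after the first: 8 × 15 = 120 days after 1990-07-19.
July has 31 days — 12 days to the end of July leaves 108.
August has 31 days (77 left).
September has 30 days (47 left).
October has 31 days (16 left).
16 days into November → 1990-11-16.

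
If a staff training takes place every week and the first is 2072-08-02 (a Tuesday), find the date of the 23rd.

2073-01-03

The 23rd occurrence is 22 intervals after the first: 22 × 7 = 154 days after 2072-08-02.
August has 31 days — 29 days to the end of August leaves 125.
September has 30 days (95 left).
October has 31 days (64 left).
November has 30 days (34 left).
December has 31 days (3 left).
3 days into January → 2073-01-03.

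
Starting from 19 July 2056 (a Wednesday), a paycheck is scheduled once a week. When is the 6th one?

23 August 2056

The 6th occurrence is 5 intervals after the first: 5 × 7 = 35 days after 19 July 2056.
July has 31 days — 12 days to the end of July leaves 23.
23 days into August → 23 August 2056.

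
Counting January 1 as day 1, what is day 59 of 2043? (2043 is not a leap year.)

Feb 28, 2043

Jan has 31 days (59 − 31 = 28 remain).
28 into Feb → Feb 28.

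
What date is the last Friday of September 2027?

September 2027 begins on a Wednesday, so the first Friday is September 3 (2 days later).
September 2027 has 30 days. Adding weeks: 3, 10, 17, 24 — the last one ≤ 30 is the 24th.

September 24, 2027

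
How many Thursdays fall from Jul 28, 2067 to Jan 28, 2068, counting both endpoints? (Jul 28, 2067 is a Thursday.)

Jul 28, 2067 is a Thursday; the first Thursday on or after it is Jul 28, 2067.
From Jul 28, 2067 to Jan 28, 2068: 3 + 31 + 30 + 31 + 30 + 31 + 28 = 184 days (rest of Jul, Aug, Sep, Oct, Nov, Dec, Jan).
184 ÷ 7 = 26 full weeks with remainder 2, so 26 more Thursdays after the first → 27.

27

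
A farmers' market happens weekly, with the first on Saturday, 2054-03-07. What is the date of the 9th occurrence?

The 9th occurrence is 8 intervals after the first: 8 × 7 = 56 days after 2054-03-07.
March has 31 days — 24 days to the end of March leaves 32.
April has 30 days (2 left).
2 days into May → 2054-05-02.

2054-05-02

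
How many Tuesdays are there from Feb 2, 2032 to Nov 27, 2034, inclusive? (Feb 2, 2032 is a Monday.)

Feb 2, 2032 is a Monday; the first Tuesday on or after it is Feb 3, 2032 (1 day later).
From Feb 3, 2032 to Nov 27, 2034: 332 + 365 + 331 = 1028 days (rest of 2032, 2033, to Nov 27, 2034 in 2034).
1028 ÷ 7 = 146 full weeks with remainder 6, so 146 more Tuesdays after the first → 147.

147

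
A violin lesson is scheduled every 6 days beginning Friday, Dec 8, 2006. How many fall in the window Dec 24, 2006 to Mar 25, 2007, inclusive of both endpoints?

15

Occurrences land 6·i days after Dec 8, 2006 for i = 0, 1, 2, …
Dec 24, 2006 is 16 days after the start; 16 ÷ 6 = 2 remainder 4; since the remainder is 4, round up to i = 3. First occurrence in the window: #4 on Dec 26, 2006 (3×6 = 18 days in).
Mar 25, 2007 is 107 days after the start; 107 ÷ 6 = 17 remainder 5. Last occurrence in the window: #18 on Mar 20, 2007.
Occurrences #4 through #18: 15 in total.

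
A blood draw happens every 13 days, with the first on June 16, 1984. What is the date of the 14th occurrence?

The 14th occurrence is 13 intervals after the first: 13 × 13 = 169 days after June 16, 1984.
June has 30 days — 14 days to the end of June leaves 155.
July has 31 days (124 left).
August has 31 days (93 left).
September has 30 days (63 left).
October has 31 days (32 left).
November has 30 days (2 left).
2 days into December → December 2, 1984.

December 2, 1984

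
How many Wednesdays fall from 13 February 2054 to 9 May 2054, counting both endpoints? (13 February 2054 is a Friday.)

13 February 2054 is a Friday; the first Wednesday on or after it is 18 February 2054 (5 days later).
From 18 February 2054 to 9 May 2054: 10 + 31 + 30 + 9 = 80 days (rest of February, March, April, May).
80 ÷ 7 = 11 full weeks with remainder 3, so 11 more Wednesdays after the first → 12.

12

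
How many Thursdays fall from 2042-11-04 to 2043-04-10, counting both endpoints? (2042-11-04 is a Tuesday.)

2042-11-04 is a Tuesday; the first Thursday on or after it is 2042-11-06 (2 days later).
From 2042-11-06 to 2043-04-10: 24 + 31 + 31 + 28 + 31 + 10 = 155 days (rest of November, December, January, February, March, April).
155 ÷ 7 = 22 full weeks with remainder 1, so 22 more Thursdays after the first → 23.

23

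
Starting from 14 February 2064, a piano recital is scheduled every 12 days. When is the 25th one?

28 November 2064

The 25th occurrence is 24 intervals after the first: 24 × 12 = 288 days after 14 February 2064.
February has 29 days — 15 days to the end of February leaves 273.
March has 31 days (242 left).
April has 30 days (212 left).
May has 31 days (181 left).
June has 30 days (151 left).
July has 31 days (120 left).
August has 31 days (89 left).
September has 30 days (59 left).
October has 31 days (28 left).
28 days into November → 28 November 2064.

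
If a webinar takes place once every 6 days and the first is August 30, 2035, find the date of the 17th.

December 4, 2035

The 17th occurrence is 16 intervals after the first: 16 × 6 = 96 days after August 30, 2035.
August has 31 days — 1 day to the end of August leaves 95.
September has 30 days (65 left).
October has 31 days (34 left).
November has 30 days (4 left).
4 days into December → December 4, 2035.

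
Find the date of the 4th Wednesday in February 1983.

23 February 1983

February 1983 begins on a Tuesday, so the first Wednesday is February 2 (1 day later).
The 4th Wednesday is 3 weeks later: 2 + 21 = 23.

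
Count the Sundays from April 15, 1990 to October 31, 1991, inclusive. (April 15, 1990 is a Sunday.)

April 15, 1990 is a Sunday; the first Sunday on or after it is April 15, 1990.
From April 15, 1990 to October 31, 1991: 260 + 304 = 564 days (rest of 1990, to October 31, 1991 in 1991).
564 ÷ 7 = 80 full weeks with remainder 4, so 80 more Sundays after the first → 81.

81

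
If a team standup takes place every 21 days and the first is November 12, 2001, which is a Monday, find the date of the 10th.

May 20, 2002

The 10th occurrence is 9 intervals after the first: 9 × 21 = 189 days after November 12, 2001.
November has 30 days — 18 days to the end of November leaves 171.
December has 31 days (140 left).
January has 31 days (109 left).
February has 28 days (81 left).
March has 31 days (50 left).
April has 30 days (20 left).
20 days into May → May 20, 2002.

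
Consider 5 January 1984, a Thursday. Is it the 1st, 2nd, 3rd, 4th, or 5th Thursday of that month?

1st

Day 5 falls in week ⌈5/7⌉ of the month.
Days 1–7 hold the 1st Thursday, 8–14 the 2nd, 15–21 the 3rd, 22–28 the 4th, 29–31 the 5th.
5 is in the range for the 1st.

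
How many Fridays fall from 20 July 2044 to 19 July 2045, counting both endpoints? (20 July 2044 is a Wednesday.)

52

20 July 2044 is a Wednesday; the first Friday on or after it is 22 July 2044 (2 days later).
From 22 July 2044 to 19 July 2045: 162 + 200 = 362 days (rest of 2044, to 19 July 2045 in 2045).
362 ÷ 7 = 51 full weeks with remainder 5, so 51 more Fridays after the first → 52.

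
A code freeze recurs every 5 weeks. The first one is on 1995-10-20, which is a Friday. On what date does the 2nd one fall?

The 2nd occurrence is 1 interval after the first: 1 × 35 = 35 days after 1995-10-20.
October has 31 days — 11 days to the end of October leaves 24.
24 days into November → 1995-11-24.

1995-11-24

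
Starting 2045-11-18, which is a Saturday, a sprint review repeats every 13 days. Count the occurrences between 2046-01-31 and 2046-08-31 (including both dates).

Occurrences land 13·i days after 2045-11-18 for i = 0, 1, 2, …
2046-01-31 is 74 days after the start; 74 ÷ 13 = 5 remainder 9; since the remainder is 9, round up to i = 6. First occurrence in the window: #7 on 2046-02-04 (6×13 = 78 days in).
2046-08-31 is 286 days after the start; 286 ÷ 13 = 22 remainder 0. Last occurrence in the window: #23 on 2046-08-31.
Occurrences #7 through #23: 17 in total.

17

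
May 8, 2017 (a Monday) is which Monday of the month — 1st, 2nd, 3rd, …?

Day 8 falls in week ⌈8/7⌉ of the month.
Days 1–7 hold the 1st Monday, 8–14 the 2nd, 15–21 the 3rd, 22–28 the 4th, 29–31 the 5th.
8 is in the range for the 2nd.

2nd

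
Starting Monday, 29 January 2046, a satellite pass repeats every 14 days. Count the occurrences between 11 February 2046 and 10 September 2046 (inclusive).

16

Occurrences land 14·i days after 29 January 2046 for i = 0, 1, 2, …
11 February 2046 is 13 days after the start; 13 ÷ 14 = 0 remainder 13; since the remainder is 13, round up to i = 1. First occurrence in the window: #2 on 12 February 2046 (1×14 = 14 days in).
10 September 2046 is 224 days after the start; 224 ÷ 14 = 16 remainder 0. Last occurrence in the window: #17 on 10 September 2046.
Occurrences #2 through #17: 16 in total.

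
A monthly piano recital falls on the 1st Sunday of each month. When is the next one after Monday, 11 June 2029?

1 July 2029

June 2029 starts on a Friday, so its 1st Sunday is 3 June 2029 (2 days in).
That is not after 11 June 2029, so look at July 2029.
July 2029 starts on a Sunday, so its 1st Sunday is 1 July 2029.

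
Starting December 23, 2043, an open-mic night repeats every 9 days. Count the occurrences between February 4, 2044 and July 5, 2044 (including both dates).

Occurrences land 9·i days after December 23, 2043 for i = 0, 1, 2, …
February 4, 2044 is 43 days after the start; 43 ÷ 9 = 4 remainder 7; since the remainder is 7, round up to i = 5. First occurrence in the window: #6 on February 6, 2044 (5×9 = 45 days in).
July 5, 2044 is 195 days after the start; 195 ÷ 9 = 21 remainder 6. Last occurrence in the window: #22 on June 29, 2044.
Occurrences #6 through #22: 17 in total.

17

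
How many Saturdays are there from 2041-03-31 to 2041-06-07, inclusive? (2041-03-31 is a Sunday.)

9

2041-03-31 is a Sunday; the first Saturday on or after it is 2041-04-06 (6 days later).
From 2041-04-06 to 2041-06-07: 24 + 31 + 7 = 62 days (rest of April, May, June).
62 ÷ 7 = 8 full weeks with remainder 6, so 8 more Saturdays after the first → 9.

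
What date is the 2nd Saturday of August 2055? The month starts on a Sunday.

August 2055 begins on a Sunday, so the first Saturday is August 7 (6 days later).
The 2nd Saturday is 1 weeks later: 7 + 7 = 14.

August 14, 2055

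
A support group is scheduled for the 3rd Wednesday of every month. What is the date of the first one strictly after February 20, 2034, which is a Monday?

March 15, 2034

February 2034 starts on a Wednesday; its first Wednesday is the 1st, so the 3rd Wednesday is the 15th — February 15, 2034.
That is not after February 20, 2034, so look at March 2034.
March 2034 starts on a Wednesday; its first Wednesday is the 1st, so the 3rd Wednesday is the 15th — March 15, 2034.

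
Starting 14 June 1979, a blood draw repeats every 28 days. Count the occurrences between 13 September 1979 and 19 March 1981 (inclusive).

20

Occurrences land 28·i days after 14 June 1979 for i = 0, 1, 2, …
13 September 1979 is 91 days after the start; 91 ÷ 28 = 3 remainder 7; since the remainder is 7, round up to i = 4. First occurrence in the window: #5 on 4 October 1979 (4×28 = 112 days in).
19 March 1981 is 644 days after the start; 644 ÷ 28 = 23 remainder 0. Last occurrence in the window: #24 on 19 March 1981.
Occurrences #5 through #24: 20 in total.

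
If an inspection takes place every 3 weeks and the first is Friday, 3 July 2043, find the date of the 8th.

The 8th occurrence is 7 intervals after the first: 7 × 21 = 147 days after 3 July 2043.
July has 31 days — 28 days to the end of July leaves 119.
August has 31 days (88 left).
September has 30 days (58 left).
October has 31 days (27 left).
27 days into November → 27 November 2043.

27 November 2043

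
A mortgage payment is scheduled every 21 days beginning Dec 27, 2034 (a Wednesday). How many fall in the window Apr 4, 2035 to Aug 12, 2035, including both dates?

6

Occurrences land 21·i days after Dec 27, 2034 for i = 0, 1, 2, …
Apr 4, 2035 is 98 days after the start; 98 ÷ 21 = 4 remainder 14; since the remainder is 14, round up to i = 5. First occurrence in the window: #6 on Apr 11, 2035 (5×21 = 105 days in).
Aug 12, 2035 is 228 days after the start; 228 ÷ 21 = 10 remainder 18. Last occurrence in the window: #11 on Jul 25, 2035.
Occurrences #6 through #11: 6 in total.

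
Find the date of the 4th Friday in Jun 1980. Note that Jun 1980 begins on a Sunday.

Jun 27, 1980

Jun 1980 begins on a Sunday, so the first Friday is Jun 6 (5 days later).
The 4th Friday is 3 weeks later: 6 + 21 = 27.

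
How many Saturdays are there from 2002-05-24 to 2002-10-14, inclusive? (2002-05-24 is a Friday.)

2002-05-24 is a Friday; the first Saturday on or after it is 2002-05-25 (1 day later).
From 2002-05-25 to 2002-10-14: 6 + 30 + 31 + 31 + 30 + 14 = 142 days (rest of May, June, July, August, September, October).
142 ÷ 7 = 20 full weeks with remainder 2, so 20 more Saturdays after the first → 21.

21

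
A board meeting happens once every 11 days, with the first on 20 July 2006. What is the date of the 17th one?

12 January 2007

The 17th occurrence is 16 intervals after the first: 16 × 11 = 176 days after 20 July 2006.
July has 31 days — 11 days to the end of July leaves 165.
August has 31 days (134 left).
September has 30 days (104 left).
October has 31 days (73 left).
November has 30 days (43 left).
December has 31 days (12 left).
12 days into January → 12 January 2007.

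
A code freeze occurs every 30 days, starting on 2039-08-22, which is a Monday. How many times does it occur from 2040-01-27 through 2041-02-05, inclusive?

Occurrences land 30·i days after 2039-08-22 for i = 0, 1, 2, …
2040-01-27 is 158 days after the start; 158 ÷ 30 = 5 remainder 8; since the remainder is 8, round up to i = 6. First occurrence in the window: #7 on 2040-02-18 (6×30 = 180 days in).
2041-02-05 is 533 days after the start; 533 ÷ 30 = 17 remainder 23. Last occurrence in the window: #18 on 2041-01-13.
Occurrences #7 through #18: 12 in total.

12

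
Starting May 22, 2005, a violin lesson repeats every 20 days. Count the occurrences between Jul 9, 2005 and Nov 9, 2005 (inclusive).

6

Occurrences land 20·i days after May 22, 2005 for i = 0, 1, 2, …
Jul 9, 2005 is 48 days after the start; 48 ÷ 20 = 2 remainder 8; since the remainder is 8, round up to i = 3. First occurrence in the window: #4 on Jul 21, 2005 (3×20 = 60 days in).
Nov 9, 2005 is 171 days after the start; 171 ÷ 20 = 8 remainder 11. Last occurrence in the window: #9 on Oct 29, 2005.
Occurrences #4 through #9: 6 in total.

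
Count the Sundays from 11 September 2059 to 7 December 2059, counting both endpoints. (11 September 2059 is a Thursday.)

13

11 September 2059 is a Thursday; the first Sunday on or after it is 14 September 2059 (3 days later).
From 14 September 2059 to 7 December 2059: 16 + 31 + 30 + 7 = 84 days (rest of September, October, November, December).
84 ÷ 7 = 12 full weeks with remainder 0, so 12 more Sundays after the first → 13.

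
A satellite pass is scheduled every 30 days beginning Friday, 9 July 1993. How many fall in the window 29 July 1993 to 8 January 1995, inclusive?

Occurrences land 30·i days after 9 July 1993 for i = 0, 1, 2, …
29 July 1993 is 20 days after the start; 20 ÷ 30 = 0 remainder 20; since the remainder is 20, round up to i = 1. First occurrence in the window: #2 on 8 August 1993 (1×30 = 30 days in).
8 January 1995 is 548 days after the start; 548 ÷ 30 = 18 remainder 8. Last occurrence in the window: #19 on 31 December 1994.
Occurrences #2 through #19: 18 in total.

18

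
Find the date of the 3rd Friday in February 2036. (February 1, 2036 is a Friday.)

15 February 2036

February 2036 begins on a Friday, so the first Friday is February 1.
The 3rd Friday is 2 weeks later: 1 + 14 = 15.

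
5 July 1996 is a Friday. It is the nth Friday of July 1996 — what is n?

Day 5 falls in week ⌈5/7⌉ of the month.
Days 1–7 hold the 1st Friday, 8–14 the 2nd, 15–21 the 3rd, 22–28 the 4th, 29–31 the 5th.
5 is in the range for the 1st.

1st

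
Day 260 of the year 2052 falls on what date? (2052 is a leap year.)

January has 31 days (260 − 31 = 229 remain).
February has 29 days (229 − 29 = 200 remain).
March has 31 days (200 − 31 = 169 remain).
April has 30 days (169 − 30 = 139 remain).
May has 31 days (139 − 31 = 108 remain).
June has 30 days (108 − 30 = 78 remain).
July has 31 days (78 − 31 = 47 remain).
August has 31 days (47 − 31 = 16 remain).
16 into September → September 16.

2052-09-16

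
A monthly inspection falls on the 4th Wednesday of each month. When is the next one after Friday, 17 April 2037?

22 April 2037

April 2037 starts on a Wednesday; its first Wednesday is the 1st, so the 4th Wednesday is the 22nd — 22 April 2037.
22 April 2037 is after 17 April 2037, so that is the next one.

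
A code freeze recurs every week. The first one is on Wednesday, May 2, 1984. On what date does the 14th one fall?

Aug 1, 1984

The 14th occurrence is 13 intervals after the first: 13 × 7 = 91 days after May 2, 1984.
May has 31 days — 29 days to the end of May leaves 62.
Jun has 30 days (32 left).
Jul has 31 days (1 left).
1 day into Aug → Aug 1, 1984.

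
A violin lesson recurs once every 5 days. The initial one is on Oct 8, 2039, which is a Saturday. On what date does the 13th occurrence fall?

The 13th occurrence is 12 intervals after the first: 12 × 5 = 60 days after Oct 8, 2039.
Oct has 31 days — 23 days to the end of Oct leaves 37.
Nov has 30 days (7 left).
7 days into Dec → Dec 7, 2039.

Dec 7, 2039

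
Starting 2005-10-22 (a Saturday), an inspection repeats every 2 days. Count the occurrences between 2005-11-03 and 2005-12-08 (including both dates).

Occurrences land 2·i days after 2005-10-22 for i = 0, 1, 2, …
2005-11-03 is 12 days after the start; 12 ÷ 2 = 6 remainder 0. First occurrence in the window: #7 on 2005-11-03 (6×2 = 12 days in).
2005-12-08 is 47 days after the start; 47 ÷ 2 = 23 remainder 1. Last occurrence in the window: #24 on 2005-12-07.
Occurrences #7 through #24: 18 in total.

18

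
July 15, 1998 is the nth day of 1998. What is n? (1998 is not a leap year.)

196

Days in months before July: 31 + 28 + 31 + 30 + 31 + 30 = 181.
Plus 15 days into July → day 196.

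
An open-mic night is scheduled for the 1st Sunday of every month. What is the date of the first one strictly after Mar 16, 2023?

Mar 2023 starts on a Wednesday, so its 1st Sunday is Mar 5, 2023 (4 days in).
That is not after Mar 16, 2023, so look at Apr 2023.
Apr 2023 starts on a Saturday, so its 1st Sunday is Apr 2, 2023 (1 day in).

Apr 2, 2023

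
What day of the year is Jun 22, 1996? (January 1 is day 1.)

Days in months before Jun: 31 + 29 + 31 + 30 + 31 = 152.
Plus 22 days into Jun → day 174.

174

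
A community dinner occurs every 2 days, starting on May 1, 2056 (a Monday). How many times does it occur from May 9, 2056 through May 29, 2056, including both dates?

Occurrences land 2·i days after May 1, 2056 for i = 0, 1, 2, …
May 9, 2056 is 8 days after the start; 8 ÷ 2 = 4 remainder 0. First occurrence in the window: #5 on May 9, 2056 (4×2 = 8 days in).
May 29, 2056 is 28 days after the start; 28 ÷ 2 = 14 remainder 0. Last occurrence in the window: #15 on May 29, 2056.
Occurrences #5 through #15: 11 in total.

11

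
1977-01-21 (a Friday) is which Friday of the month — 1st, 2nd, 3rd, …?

3rd

Day 21 falls in week ⌈21/7⌉ of the month.
Days 1–7 hold the 1st Friday, 8–14 the 2nd, 15–21 the 3rd, 22–28 the 4th, 29–31 the 5th.
21 is in the range for the 3rd.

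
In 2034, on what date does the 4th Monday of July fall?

July 24, 2034

July 2034 begins on a Saturday, so the first Monday is July 3 (2 days later).
The 4th Monday is 3 weeks later: 3 + 21 = 24.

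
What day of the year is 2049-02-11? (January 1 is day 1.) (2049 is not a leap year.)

42

Days in months before February: 31 = 31.
Plus 11 days into February → day 42.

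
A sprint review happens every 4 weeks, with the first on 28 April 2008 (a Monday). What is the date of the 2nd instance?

The 2nd occurrence is 1 interval after the first: 1 × 28 = 28 days after 28 April 2008.
April has 30 days — 2 days to the end of April leaves 26.
26 days into May → 26 May 2008.

26 May 2008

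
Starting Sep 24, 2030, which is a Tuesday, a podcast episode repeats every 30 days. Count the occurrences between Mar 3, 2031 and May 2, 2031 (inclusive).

Occurrences land 30·i days after Sep 24, 2030 for i = 0, 1, 2, …
Mar 3, 2031 is 160 days after the start; 160 ÷ 30 = 5 remainder 10; since the remainder is 10, round up to i = 6. First occurrence in the window: #7 on Mar 23, 2031 (6×30 = 180 days in).
May 2, 2031 is 220 days after the start; 220 ÷ 30 = 7 remainder 10. Last occurrence in the window: #8 on Apr 22, 2031.
Occurrences #7 through #8: 2 in total.

2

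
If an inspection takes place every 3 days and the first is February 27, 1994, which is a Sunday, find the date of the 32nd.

May 31, 1994

The 32nd occurrence is 31 intervals after the first: 31 × 3 = 93 days after February 27, 1994.
February has 28 days — 1 day to the end of February leaves 92.
March has 31 days (61 left).
April has 30 days (31 left).
31 days into May → May 31, 1994.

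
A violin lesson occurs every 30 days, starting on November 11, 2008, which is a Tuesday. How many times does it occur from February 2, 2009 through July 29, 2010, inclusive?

Occurrences land 30·i days after November 11, 2008 for i = 0, 1, 2, …
February 2, 2009 is 83 days after the start; 83 ÷ 30 = 2 remainder 23; since the remainder is 23, round up to i = 3. First occurrence in the window: #4 on February 9, 2009 (3×30 = 90 days in).
July 29, 2010 is 625 days after the start; 625 ÷ 30 = 20 remainder 25. Last occurrence in the window: #21 on July 4, 2010.
Occurrences #4 through #21: 18 in total.

18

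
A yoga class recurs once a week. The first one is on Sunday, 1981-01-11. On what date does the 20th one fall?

1981-05-24

The 20th occurrence is 19 intervals after the first: 19 × 7 = 133 days after 1981-01-11.
January has 31 days — 20 days to the end of January leaves 113.
February has 28 days (85 left).
March has 31 days (54 left).
April has 30 days (24 left).
24 days into May → 1981-05-24.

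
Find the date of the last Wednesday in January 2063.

The first Wednesday of January 2063 is January 3.
January 2063 has 31 days. Adding weeks: 3, 10, 17, 24, 31 — the last one ≤ 31 is the 31st.

2063-01-31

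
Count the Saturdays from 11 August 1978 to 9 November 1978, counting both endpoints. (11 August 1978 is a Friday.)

13

11 August 1978 is a Friday; the first Saturday on or after it is 12 August 1978 (1 day later).
From 12 August 1978 to 9 November 1978: 19 + 30 + 31 + 9 = 89 days (rest of August, September, October, November).
89 ÷ 7 = 12 full weeks with remainder 5, so 12 more Saturdays after the first → 13.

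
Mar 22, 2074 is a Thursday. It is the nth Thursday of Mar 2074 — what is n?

4th

Day 22 falls in week ⌈22/7⌉ of the month.
Days 1–7 hold the 1st Thursday, 8–14 the 2nd, 15–21 the 3rd, 22–28 the 4th, 29–31 the 5th.
22 is in the range for the 4th.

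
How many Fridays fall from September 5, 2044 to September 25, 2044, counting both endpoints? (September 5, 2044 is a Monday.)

3

September 5, 2044 is a Monday; the first Friday on or after it is September 9, 2044 (4 days later).
From September 9, 2044 to September 25, 2044 is 25 − 9 = 16 days.
16 ÷ 7 = 2 full weeks with remainder 2, so 2 more Fridays after the first → 3.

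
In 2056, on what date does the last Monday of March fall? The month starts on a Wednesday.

March 2056 begins on a Wednesday, so the first Monday is March 6 (5 days later).
March 2056 has 31 days. Adding weeks: 6, 13, 20, 27 — the last one ≤ 31 is the 27th.

March 27, 2056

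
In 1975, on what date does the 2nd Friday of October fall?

1975-10-10

The first Friday of October 1975 is October 3.
The 2nd Friday is 1 weeks later: 3 + 7 = 10.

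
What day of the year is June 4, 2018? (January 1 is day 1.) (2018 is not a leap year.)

155

Days in months before June: 31 + 28 + 31 + 30 + 31 = 151.
Plus 4 days into June → day 155.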